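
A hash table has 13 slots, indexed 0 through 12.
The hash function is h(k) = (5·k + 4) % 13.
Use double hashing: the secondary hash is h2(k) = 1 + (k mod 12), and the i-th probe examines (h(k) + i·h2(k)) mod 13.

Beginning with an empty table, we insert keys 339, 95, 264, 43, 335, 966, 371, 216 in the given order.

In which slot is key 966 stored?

5

339 hashes to 9; slot 9 is free -> place at 9.
95 hashes to 11; slot 11 is free -> place at 11.
264 hashes to 11, h2=1; 11 taken -> place at 12.
43 hashes to 11, h2=8; 11 taken -> place at 6.
335 hashes to 2; slot 2 is free -> place at 2.
966 hashes to 11, h2=7; 11 taken -> place at 5.
371 hashes to 0; slot 0 is free -> place at 0.
216 hashes to 5, h2=1; 5,6 taken -> place at 7.
Table: [371, —, 335, —, —, 966, 43, 216, —, 339, —, 95, 264]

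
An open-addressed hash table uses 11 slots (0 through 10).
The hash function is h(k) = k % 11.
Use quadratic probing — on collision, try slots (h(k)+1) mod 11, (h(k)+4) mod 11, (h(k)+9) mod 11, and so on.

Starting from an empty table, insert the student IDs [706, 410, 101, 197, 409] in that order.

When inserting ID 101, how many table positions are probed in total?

3

706 hashes to 2; slot 2 is free -> place at 2.
410 hashes to 3; slot 3 is free -> place at 3.
101 hashes to 2; 2,3 taken -> place at 6.
197 hashes to 10; slot 10 is free -> place at 10.
409 hashes to 2; 2,3,6 taken -> place at 0.
Table: [409, ., 706, 410, ., ., 101, ., ., ., 197]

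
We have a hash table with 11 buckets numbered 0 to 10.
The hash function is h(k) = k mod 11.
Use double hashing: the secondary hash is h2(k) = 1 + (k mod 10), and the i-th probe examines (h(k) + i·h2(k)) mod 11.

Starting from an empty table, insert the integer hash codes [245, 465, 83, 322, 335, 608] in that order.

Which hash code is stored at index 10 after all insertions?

Insert 245: h=3, slot 3 empty -> index 3.
Insert 465: h=3, h2=6, slot 3 occupied -> index 9.
Insert 83: h=6, slot 6 empty -> index 6.
Insert 322: h=3, h2=3, slots 3,6,9 occupied -> index 1.
Insert 335: h=5, slot 5 empty -> index 5.
Insert 608: h=3, h2=9, slots 3,1 occupied -> index 10.
Table: [∅, 322, ∅, 245, ∅, 335, 83, ∅, ∅, 465, 608]

608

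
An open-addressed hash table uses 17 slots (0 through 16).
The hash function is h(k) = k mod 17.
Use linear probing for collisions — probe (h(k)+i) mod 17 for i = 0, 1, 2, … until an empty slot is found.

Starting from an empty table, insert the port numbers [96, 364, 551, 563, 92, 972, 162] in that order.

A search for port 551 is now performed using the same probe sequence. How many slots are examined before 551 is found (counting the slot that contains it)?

Insert 96: h=11, slot 11 empty -> index 11.
Insert 364: h=7, slot 7 empty -> index 7.
Insert 551: h=7, slot 7 occupied -> index 8.
Insert 563: h=2, slot 2 empty -> index 2.
Insert 92: h=7, slots 7,8 occupied -> index 9.
Insert 972: h=3, slot 3 empty -> index 3.
Insert 162: h=9, slot 9 occupied -> index 10.
Table: [-, -, 563, 972, -, -, -, 364, 551, 92, 162, 96, -, -, -, -, -]
Lookup 551: h=7, probe 7,8 → found at 8.

2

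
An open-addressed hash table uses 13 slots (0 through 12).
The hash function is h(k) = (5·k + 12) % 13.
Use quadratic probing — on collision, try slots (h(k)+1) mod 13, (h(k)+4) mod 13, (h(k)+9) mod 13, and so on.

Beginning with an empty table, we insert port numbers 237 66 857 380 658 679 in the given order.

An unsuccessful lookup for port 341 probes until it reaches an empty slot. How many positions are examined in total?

237 hashes to 1; slot 1 is free -> place at 1.
66 hashes to 4; slot 4 is free -> place at 4.
857 hashes to 7; slot 7 is free -> place at 7.
380 hashes to 1; 1 taken -> place at 2.
658 hashes to 0; slot 0 is free -> place at 0.
679 hashes to 1; 1,2 taken -> place at 5.
Table: [658, 237, 380, _, 66, 679, _, 857, _, _, _, _, _]
Lookup 341: h=1, probe 1,2,5,10 → slot 10 empty, not found.

4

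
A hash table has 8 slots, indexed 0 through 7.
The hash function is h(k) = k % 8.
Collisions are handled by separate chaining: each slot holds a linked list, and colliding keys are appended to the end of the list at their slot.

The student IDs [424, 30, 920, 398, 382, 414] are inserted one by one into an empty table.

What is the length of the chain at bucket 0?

2

Insert 424: h=0, bucket 0 empty → new chain.
Insert 30: h=6, bucket 6 empty → new chain.
Insert 920: h=0, bucket 0 nonempty → append to chain.
Insert 398: h=6, bucket 6 nonempty → append to chain.
Insert 382: h=6, bucket 6 nonempty → append to chain.
Insert 414: h=6, bucket 6 nonempty → append to chain.
Final buckets:
0: 424 -> 920
1: ∅
2: ∅
3: ∅
4: ∅
5: ∅
6: 30 -> 398 -> 382 -> 414
7: ∅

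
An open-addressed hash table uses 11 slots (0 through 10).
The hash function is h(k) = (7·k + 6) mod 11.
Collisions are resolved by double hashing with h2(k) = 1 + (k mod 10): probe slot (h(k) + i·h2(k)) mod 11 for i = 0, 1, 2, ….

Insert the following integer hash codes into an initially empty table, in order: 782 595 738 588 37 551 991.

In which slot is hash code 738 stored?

0

Insert 782: h=2, slot 2 empty => index 2.
Insert 595: h=2, h2=6, slot 2 occupied => index 8.
Insert 738: h=2, h2=9, slot 2 occupied => index 0.
Insert 588: h=8, h2=9, slot 8 occupied => index 6.
Insert 37: h=1, slot 1 empty => index 1.
Insert 551: h=2, h2=2, slot 2 occupied => index 4.
Insert 991: h=2, h2=2, slots 2,4,6,8 occupied => index 10.
Table: [738, 37, 782, ∅, 551, ∅, 588, ∅, 595, ∅, 991]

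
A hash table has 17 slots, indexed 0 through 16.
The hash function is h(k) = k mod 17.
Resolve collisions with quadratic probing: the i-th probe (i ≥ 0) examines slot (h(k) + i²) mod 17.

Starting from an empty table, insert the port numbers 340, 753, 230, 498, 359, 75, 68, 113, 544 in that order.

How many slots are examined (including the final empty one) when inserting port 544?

3

340: h=0 => slot 0
753: h=5 => slot 5
230: h=9 => slot 9
498: h=5, probe 5,6 => slot 6
359: h=2 => slot 2
75: h=7 => slot 7
68: h=0, probe 0,1 => slot 1
113: h=11 => slot 11
544: h=0, probe 0,1,4 => slot 4
Table: [340, 68, 359, —, 544, 753, 498, 75, —, 230, —, 113, —, —, —, —, —]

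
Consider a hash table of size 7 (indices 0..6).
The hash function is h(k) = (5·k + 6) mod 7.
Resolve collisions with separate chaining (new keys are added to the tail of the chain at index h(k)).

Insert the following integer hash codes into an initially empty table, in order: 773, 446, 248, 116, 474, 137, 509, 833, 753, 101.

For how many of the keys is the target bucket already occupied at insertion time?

6

Insert 773: h=0, bucket 0 empty → new chain.
Insert 446: h=3, bucket 3 empty → new chain.
Insert 248: h=0, bucket 0 nonempty → append to chain.
Insert 116: h=5, bucket 5 empty → new chain.
Insert 474: h=3, bucket 3 nonempty → append to chain.
Insert 137: h=5, bucket 5 nonempty → append to chain.
Insert 509: h=3, bucket 3 nonempty → append to chain.
Insert 833: h=6, bucket 6 empty → new chain.
Insert 753: h=5, bucket 5 nonempty → append to chain.
Insert 101: h=0, bucket 0 nonempty → append to chain.
Final buckets:
0: 773 -> 248 -> 101
1: -
2: -
3: 446 -> 474 -> 509
4: -
5: 116 -> 137 -> 753
6: 833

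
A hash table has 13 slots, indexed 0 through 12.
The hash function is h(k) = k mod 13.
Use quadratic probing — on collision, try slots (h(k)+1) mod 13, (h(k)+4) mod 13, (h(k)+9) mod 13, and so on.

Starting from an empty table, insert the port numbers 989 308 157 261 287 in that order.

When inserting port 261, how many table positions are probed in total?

Insert 989: h=1, slot 1 empty -> index 1.
Insert 308: h=9, slot 9 empty -> index 9.
Insert 157: h=1, slot 1 occupied -> index 2.
Insert 261: h=1, slots 1,2 occupied -> index 5.
Insert 287: h=1, slots 1,2,5 occupied -> index 10.
Table: [—, 989, 157, —, —, 261, —, —, —, 308, 287, —, —]

3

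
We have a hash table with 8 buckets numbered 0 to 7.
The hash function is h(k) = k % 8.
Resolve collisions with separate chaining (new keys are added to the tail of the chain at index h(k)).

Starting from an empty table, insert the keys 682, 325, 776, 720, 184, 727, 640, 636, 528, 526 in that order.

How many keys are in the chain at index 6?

1

Insert 682: h=2, bucket 2 empty -> new chain.
Insert 325: h=5, bucket 5 empty -> new chain.
Insert 776: h=0, bucket 0 empty -> new chain.
Insert 720: h=0, bucket 0 nonempty -> append to chain.
Insert 184: h=0, bucket 0 nonempty -> append to chain.
Insert 727: h=7, bucket 7 empty -> new chain.
Insert 640: h=0, bucket 0 nonempty -> append to chain.
Insert 636: h=4, bucket 4 empty -> new chain.
Insert 528: h=0, bucket 0 nonempty -> append to chain.
Insert 526: h=6, bucket 6 empty -> new chain.
Final buckets:
0: 776 -> 720 -> 184 -> 640 -> 528
1: —
2: 682
3: —
4: 636
5: 325
6: 526
7: 727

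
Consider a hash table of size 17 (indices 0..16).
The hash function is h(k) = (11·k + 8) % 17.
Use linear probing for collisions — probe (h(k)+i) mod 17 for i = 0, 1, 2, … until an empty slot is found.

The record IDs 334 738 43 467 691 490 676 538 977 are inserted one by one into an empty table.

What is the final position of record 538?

13

Insert 334: h=10, slot 10 empty → index 10.
Insert 738: h=0, slot 0 empty → index 0.
Insert 43: h=5, slot 5 empty → index 5.
Insert 467: h=11, slot 11 empty → index 11.
Insert 691: h=10, slots 10,11 occupied → index 12.
Insert 490: h=9, slot 9 empty → index 9.
Insert 676: h=15, slot 15 empty → index 15.
Insert 538: h=10, slots 10,11,12 occupied → index 13.
Insert 977: h=11, slots 11,12,13 occupied → index 14.
Table: [738, -, -, -, -, 43, -, -, -, 490, 334, 467, 691, 538, 977, 676, -]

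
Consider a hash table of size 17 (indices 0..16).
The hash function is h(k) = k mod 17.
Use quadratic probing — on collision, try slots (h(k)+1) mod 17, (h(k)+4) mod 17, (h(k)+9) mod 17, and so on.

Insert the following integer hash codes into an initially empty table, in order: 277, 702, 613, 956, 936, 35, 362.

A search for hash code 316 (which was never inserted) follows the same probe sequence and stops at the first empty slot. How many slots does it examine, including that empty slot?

277 hashes to 5; slot 5 is free -> place at 5.
702 hashes to 5; 5 taken -> place at 6.
613 hashes to 1; slot 1 is free -> place at 1.
956 hashes to 4; slot 4 is free -> place at 4.
936 hashes to 1; 1 taken -> place at 2.
35 hashes to 1; 1,2,5 taken -> place at 10.
362 hashes to 5; 5,6 taken -> place at 9.
Table: [∅, 613, 936, ∅, 956, 277, 702, ∅, ∅, 362, 35, ∅, ∅, ∅, ∅, ∅, ∅]
Lookup 316: h=10, probe 10,11 → slot 11 empty, not found.

2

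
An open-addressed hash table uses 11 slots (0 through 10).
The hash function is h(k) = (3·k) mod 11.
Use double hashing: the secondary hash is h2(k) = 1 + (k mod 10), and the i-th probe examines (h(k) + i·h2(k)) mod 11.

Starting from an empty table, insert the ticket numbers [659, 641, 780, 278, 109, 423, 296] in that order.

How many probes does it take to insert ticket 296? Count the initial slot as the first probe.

659 hashes to 8; slot 8 is free → place at 8.
641 hashes to 9; slot 9 is free → place at 9.
780 hashes to 8, h2=1; 8,9 taken → place at 10.
278 hashes to 9, h2=9; 9 taken → place at 7.
109 hashes to 8, h2=10; 8,7 taken → place at 6.
423 hashes to 4; slot 4 is free → place at 4.
296 hashes to 8, h2=7; 8,4 taken → place at 0.
Table: [296, _, _, _, 423, _, 109, 278, 659, 641, 780]

3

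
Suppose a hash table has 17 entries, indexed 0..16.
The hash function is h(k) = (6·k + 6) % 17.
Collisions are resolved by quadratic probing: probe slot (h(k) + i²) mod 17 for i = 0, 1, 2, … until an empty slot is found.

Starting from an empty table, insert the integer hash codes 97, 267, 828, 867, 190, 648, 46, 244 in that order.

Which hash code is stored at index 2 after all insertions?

46

Insert 97: h=10, slot 10 empty → index 10.
Insert 267: h=10, slot 10 occupied → index 11.
Insert 828: h=10, slots 10,11 occupied → index 14.
Insert 867: h=6, slot 6 empty → index 6.
Insert 190: h=7, slot 7 empty → index 7.
Insert 648: h=1, slot 1 empty → index 1.
Insert 46: h=10, slots 10,11,14 occupied → index 2.
Insert 244: h=8, slot 8 empty → index 8.
Table: [-, 648, 46, -, -, -, 867, 190, 244, -, 97, 267, -, -, 828, -, -]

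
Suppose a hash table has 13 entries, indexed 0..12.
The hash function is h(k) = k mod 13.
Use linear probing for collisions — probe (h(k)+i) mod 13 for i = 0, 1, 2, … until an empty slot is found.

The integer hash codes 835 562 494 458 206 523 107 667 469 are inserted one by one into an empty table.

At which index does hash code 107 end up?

7

835: h=3 → slot 3
562: h=3, probe 3,4 → slot 4
494: h=0 → slot 0
458: h=3, probe 3,4,5 → slot 5
206: h=11 → slot 11
523: h=3, probe 3,4,5,6 → slot 6
107: h=3, probe 3,4,5,6,7 → slot 7
667: h=4, probe 4,5,6,7,8 → slot 8
469: h=1 → slot 1
Table: [494, 469, ∅, 835, 562, 458, 523, 107, 667, ∅, ∅, 206, ∅]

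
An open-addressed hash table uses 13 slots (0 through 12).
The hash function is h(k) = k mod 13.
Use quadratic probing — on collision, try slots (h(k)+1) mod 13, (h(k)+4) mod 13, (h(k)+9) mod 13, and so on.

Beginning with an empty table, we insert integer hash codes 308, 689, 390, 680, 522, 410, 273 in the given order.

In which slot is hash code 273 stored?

308 hashes to 9; slot 9 is free -> place at 9.
689 hashes to 0; slot 0 is free -> place at 0.
390 hashes to 0; 0 taken -> place at 1.
680 hashes to 4; slot 4 is free -> place at 4.
522 hashes to 2; slot 2 is free -> place at 2.
410 hashes to 7; slot 7 is free -> place at 7.
273 hashes to 0; 0,1,4,9 taken -> place at 3.
Table: [689, 390, 522, 273, 680, _, _, 410, _, 308, _, _, _]

3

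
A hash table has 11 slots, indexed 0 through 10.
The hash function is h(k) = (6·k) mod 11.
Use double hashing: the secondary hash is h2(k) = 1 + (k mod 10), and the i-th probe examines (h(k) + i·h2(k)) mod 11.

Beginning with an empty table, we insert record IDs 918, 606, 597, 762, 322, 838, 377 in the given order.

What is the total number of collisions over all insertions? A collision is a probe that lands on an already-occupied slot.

918: h=8 → slot 8
606: h=6 → slot 6
597: h=7 → slot 7
762: h=7, h2=3, probe 7,10 → slot 10
322: h=7, h2=3, probe 7,10,2 → slot 2
838: h=1 → slot 1
377: h=7, h2=8, probe 7,4 → slot 4
Table: [∅, 838, 322, ∅, 377, ∅, 606, 597, 918, ∅, 762]

4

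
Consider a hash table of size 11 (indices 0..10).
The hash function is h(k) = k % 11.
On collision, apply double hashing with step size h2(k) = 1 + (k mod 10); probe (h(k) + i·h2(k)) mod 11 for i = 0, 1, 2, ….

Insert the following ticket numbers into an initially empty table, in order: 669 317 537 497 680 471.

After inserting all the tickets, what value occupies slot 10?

Insert 669: h=9, slot 9 empty -> index 9.
Insert 317: h=9, h2=8, slot 9 occupied -> index 6.
Insert 537: h=9, h2=8, slots 9,6 occupied -> index 3.
Insert 497: h=2, slot 2 empty -> index 2.
Insert 680: h=9, h2=1, slot 9 occupied -> index 10.
Insert 471: h=9, h2=2, slot 9 occupied -> index 0.
Table: [471, -, 497, 537, -, -, 317, -, -, 669, 680]

680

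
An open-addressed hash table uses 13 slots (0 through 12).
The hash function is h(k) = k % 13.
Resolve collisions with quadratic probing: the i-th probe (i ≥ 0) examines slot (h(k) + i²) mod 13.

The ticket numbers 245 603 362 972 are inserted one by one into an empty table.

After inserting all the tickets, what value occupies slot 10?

Insert 245: h=11, slot 11 empty => index 11.
Insert 603: h=5, slot 5 empty => index 5.
Insert 362: h=11, slot 11 occupied => index 12.
Insert 972: h=10, slot 10 empty => index 10.
Table: [—, —, —, —, —, 603, —, —, —, —, 972, 245, 362]

972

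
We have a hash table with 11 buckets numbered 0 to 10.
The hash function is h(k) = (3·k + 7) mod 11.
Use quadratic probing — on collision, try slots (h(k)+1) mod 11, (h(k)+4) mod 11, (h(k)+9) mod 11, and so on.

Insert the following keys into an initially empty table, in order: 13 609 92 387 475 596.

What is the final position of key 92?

9

13 hashes to 2; slot 2 is free -> place at 2.
609 hashes to 8; slot 8 is free -> place at 8.
92 hashes to 8; 8 taken -> place at 9.
387 hashes to 2; 2 taken -> place at 3.
475 hashes to 2; 2,3 taken -> place at 6.
596 hashes to 2; 2,3,6 taken -> place at 0.
Table: [596, —, 13, 387, —, —, 475, —, 609, 92, —]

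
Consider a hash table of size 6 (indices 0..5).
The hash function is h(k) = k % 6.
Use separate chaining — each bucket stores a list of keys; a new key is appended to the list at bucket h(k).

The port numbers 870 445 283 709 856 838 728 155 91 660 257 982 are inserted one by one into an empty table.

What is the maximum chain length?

4

870 → bucket 0
445 → bucket 1
283 → bucket 1 (collision)
709 → bucket 1 (collision)
856 → bucket 4
838 → bucket 4 (collision)
728 → bucket 2
155 → bucket 5
91 → bucket 1 (collision)
660 → bucket 0 (collision)
257 → bucket 5 (collision)
982 → bucket 4 (collision)
Final buckets:
0: 870 -> 660
1: 445 -> 283 -> 709 -> 91
2: 728
3: —
4: 856 -> 838 -> 982
5: 155 -> 257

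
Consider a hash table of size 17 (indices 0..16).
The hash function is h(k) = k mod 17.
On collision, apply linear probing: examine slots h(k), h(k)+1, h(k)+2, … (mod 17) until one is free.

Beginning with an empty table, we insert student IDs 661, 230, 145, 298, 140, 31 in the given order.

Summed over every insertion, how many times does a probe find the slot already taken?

Insert 661: h=15, slot 15 empty → index 15.
Insert 230: h=9, slot 9 empty → index 9.
Insert 145: h=9, slot 9 occupied → index 10.
Insert 298: h=9, slots 9,10 occupied → index 11.
Insert 140: h=4, slot 4 empty → index 4.
Insert 31: h=14, slot 14 empty → index 14.
Table: [-, -, -, -, 140, -, -, -, -, 230, 145, 298, -, -, 31, 661, -]

3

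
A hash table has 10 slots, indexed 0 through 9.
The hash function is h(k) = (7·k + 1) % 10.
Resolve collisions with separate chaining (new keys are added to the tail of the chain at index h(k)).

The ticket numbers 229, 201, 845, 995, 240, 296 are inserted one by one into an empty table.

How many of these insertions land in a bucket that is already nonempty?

1

229 → bucket 4
201 → bucket 8
845 → bucket 6
995 → bucket 6 (collision)
240 → bucket 1
296 → bucket 3
Final buckets:
0: ∅
1: 240
2: ∅
3: 296
4: 229
5: ∅
6: 845 -> 995
7: ∅
8: 201
9: ∅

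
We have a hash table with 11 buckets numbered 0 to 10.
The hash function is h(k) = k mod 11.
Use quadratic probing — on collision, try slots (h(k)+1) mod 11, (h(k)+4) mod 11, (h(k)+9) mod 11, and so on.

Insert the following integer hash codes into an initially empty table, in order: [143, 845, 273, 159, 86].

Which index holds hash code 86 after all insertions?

2

143 hashes to 0; slot 0 is free -> place at 0.
845 hashes to 9; slot 9 is free -> place at 9.
273 hashes to 9; 9 taken -> place at 10.
159 hashes to 5; slot 5 is free -> place at 5.
86 hashes to 9; 9,10 taken -> place at 2.
Table: [143, ∅, 86, ∅, ∅, 159, ∅, ∅, ∅, 845, 273]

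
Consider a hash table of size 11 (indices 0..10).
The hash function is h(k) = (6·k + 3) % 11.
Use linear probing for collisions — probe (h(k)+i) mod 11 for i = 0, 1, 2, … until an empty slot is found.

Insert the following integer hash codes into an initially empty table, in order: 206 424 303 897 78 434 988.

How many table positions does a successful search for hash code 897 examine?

4

206 hashes to 7; slot 7 is free → place at 7.
424 hashes to 6; slot 6 is free → place at 6.
303 hashes to 6; 6,7 taken → place at 8.
897 hashes to 6; 6,7,8 taken → place at 9.
78 hashes to 9; 9 taken → place at 10.
434 hashes to 0; slot 0 is free → place at 0.
988 hashes to 2; slot 2 is free → place at 2.
Table: [434, _, 988, _, _, _, 424, 206, 303, 897, 78]
Lookup 897: h=6, probe 6,7,8,9 → found at 9.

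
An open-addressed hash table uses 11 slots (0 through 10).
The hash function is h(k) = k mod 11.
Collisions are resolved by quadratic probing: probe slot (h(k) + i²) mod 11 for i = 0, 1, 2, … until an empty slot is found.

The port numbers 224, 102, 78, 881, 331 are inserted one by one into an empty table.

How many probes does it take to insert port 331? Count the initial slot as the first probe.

224 hashes to 4; slot 4 is free => place at 4.
102 hashes to 3; slot 3 is free => place at 3.
78 hashes to 1; slot 1 is free => place at 1.
881 hashes to 1; 1 taken => place at 2.
331 hashes to 1; 1,2 taken => place at 5.
Table: [., 78, 881, 102, 224, 331, ., ., ., ., .]

3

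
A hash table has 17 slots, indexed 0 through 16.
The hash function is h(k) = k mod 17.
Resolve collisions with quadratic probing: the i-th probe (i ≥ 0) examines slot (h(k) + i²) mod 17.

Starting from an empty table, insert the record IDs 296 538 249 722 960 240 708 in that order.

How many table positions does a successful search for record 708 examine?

296: h=7 -> slot 7
538: h=11 -> slot 11
249: h=11, probe 11,12 -> slot 12
722: h=8 -> slot 8
960: h=8, probe 8,9 -> slot 9
240: h=2 -> slot 2
708: h=11, probe 11,12,15 -> slot 15
Table: [-, -, 240, -, -, -, -, 296, 722, 960, -, 538, 249, -, -, 708, -]
Lookup 708: h=11, probe 11,12,15 → found at 15.

3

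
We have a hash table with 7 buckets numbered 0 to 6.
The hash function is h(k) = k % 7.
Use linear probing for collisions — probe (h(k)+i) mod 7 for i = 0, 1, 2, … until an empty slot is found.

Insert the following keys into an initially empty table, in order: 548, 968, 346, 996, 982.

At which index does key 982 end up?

548: h=2 => slot 2
968: h=2, probe 2,3 => slot 3
346: h=3, probe 3,4 => slot 4
996: h=2, probe 2,3,4,5 => slot 5
982: h=2, probe 2,3,4,5,6 => slot 6
Table: [—, —, 548, 968, 346, 996, 982]

6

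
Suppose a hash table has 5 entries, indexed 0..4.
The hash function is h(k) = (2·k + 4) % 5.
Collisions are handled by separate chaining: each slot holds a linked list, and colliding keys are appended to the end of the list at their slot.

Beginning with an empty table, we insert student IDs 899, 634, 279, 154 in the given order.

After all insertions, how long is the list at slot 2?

899 -> bucket 2
634 -> bucket 2 (collision)
279 -> bucket 2 (collision)
154 -> bucket 2 (collision)
Final buckets:
0: —
1: —
2: 899 -> 634 -> 279 -> 154
3: —
4: —

4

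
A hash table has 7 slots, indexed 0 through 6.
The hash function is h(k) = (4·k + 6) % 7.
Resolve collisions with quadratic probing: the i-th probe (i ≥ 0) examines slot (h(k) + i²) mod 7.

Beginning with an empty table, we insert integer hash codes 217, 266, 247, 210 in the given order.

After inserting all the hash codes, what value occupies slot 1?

217: h=6 => slot 6
266: h=6, probe 6,0 => slot 0
247: h=0, probe 0,1 => slot 1
210: h=6, probe 6,0,3 => slot 3
Table: [266, 247, —, 210, —, —, 217]

247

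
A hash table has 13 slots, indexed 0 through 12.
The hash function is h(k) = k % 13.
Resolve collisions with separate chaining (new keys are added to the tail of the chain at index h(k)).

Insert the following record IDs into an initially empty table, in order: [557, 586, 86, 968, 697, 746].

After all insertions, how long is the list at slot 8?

Insert 557: h=11, bucket 11 empty → new chain.
Insert 586: h=1, bucket 1 empty → new chain.
Insert 86: h=8, bucket 8 empty → new chain.
Insert 968: h=6, bucket 6 empty → new chain.
Insert 697: h=8, bucket 8 nonempty → append to chain.
Insert 746: h=5, bucket 5 empty → new chain.
Final buckets:
0: .
1: 586
2: .
3: .
4: .
5: 746
6: 968
7: .
8: 86 -> 697
9: .
10: .
11: 557
12: .

2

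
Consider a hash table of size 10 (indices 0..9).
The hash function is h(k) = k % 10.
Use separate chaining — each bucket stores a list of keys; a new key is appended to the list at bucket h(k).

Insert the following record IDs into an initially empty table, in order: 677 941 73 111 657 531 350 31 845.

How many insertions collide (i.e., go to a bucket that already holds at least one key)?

677 → bucket 7
941 → bucket 1
73 → bucket 3
111 → bucket 1 (collision)
657 → bucket 7 (collision)
531 → bucket 1 (collision)
350 → bucket 0
31 → bucket 1 (collision)
845 → bucket 5
Final buckets:
0: 350
1: 941 -> 111 -> 531 -> 31
2: -
3: 73
4: -
5: 845
6: -
7: 677 -> 657
8: -
9: -

4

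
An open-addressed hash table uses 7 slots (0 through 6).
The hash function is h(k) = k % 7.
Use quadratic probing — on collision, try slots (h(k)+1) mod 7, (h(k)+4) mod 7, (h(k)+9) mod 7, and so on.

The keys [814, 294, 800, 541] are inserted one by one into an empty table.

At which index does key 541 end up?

6

814: h=2 => slot 2
294: h=0 => slot 0
800: h=2, probe 2,3 => slot 3
541: h=2, probe 2,3,6 => slot 6
Table: [294, _, 814, 800, _, _, 541]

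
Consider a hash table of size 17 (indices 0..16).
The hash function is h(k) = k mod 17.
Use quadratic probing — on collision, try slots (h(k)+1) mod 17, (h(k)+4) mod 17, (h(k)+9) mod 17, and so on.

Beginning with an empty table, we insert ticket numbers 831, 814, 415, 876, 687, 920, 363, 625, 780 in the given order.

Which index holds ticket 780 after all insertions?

831 hashes to 15; slot 15 is free → place at 15.
814 hashes to 15; 15 taken → place at 16.
415 hashes to 7; slot 7 is free → place at 7.
876 hashes to 9; slot 9 is free → place at 9.
687 hashes to 7; 7 taken → place at 8.
920 hashes to 2; slot 2 is free → place at 2.
363 hashes to 6; slot 6 is free → place at 6.
625 hashes to 13; slot 13 is free → place at 13.
780 hashes to 15; 15,16,2,7 taken → place at 14.
Table: [-, -, 920, -, -, -, 363, 415, 687, 876, -, -, -, 625, 780, 831, 814]

14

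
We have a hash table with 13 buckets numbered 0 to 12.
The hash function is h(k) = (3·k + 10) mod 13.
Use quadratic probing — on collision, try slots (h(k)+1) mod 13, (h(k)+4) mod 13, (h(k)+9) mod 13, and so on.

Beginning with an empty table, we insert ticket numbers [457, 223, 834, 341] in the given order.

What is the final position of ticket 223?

457 hashes to 3; slot 3 is free → place at 3.
223 hashes to 3; 3 taken → place at 4.
834 hashes to 3; 3,4 taken → place at 7.
341 hashes to 6; slot 6 is free → place at 6.
Table: [∅, ∅, ∅, 457, 223, ∅, 341, 834, ∅, ∅, ∅, ∅, ∅]

4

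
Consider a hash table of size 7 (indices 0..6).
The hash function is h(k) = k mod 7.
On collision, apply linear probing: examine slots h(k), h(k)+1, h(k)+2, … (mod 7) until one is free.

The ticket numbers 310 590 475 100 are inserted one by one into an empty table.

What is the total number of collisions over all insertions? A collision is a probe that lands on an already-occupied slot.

310: h=2 → slot 2
590: h=2, probe 2,3 → slot 3
475: h=6 → slot 6
100: h=2, probe 2,3,4 → slot 4
Table: [_, _, 310, 590, 100, _, 475]

3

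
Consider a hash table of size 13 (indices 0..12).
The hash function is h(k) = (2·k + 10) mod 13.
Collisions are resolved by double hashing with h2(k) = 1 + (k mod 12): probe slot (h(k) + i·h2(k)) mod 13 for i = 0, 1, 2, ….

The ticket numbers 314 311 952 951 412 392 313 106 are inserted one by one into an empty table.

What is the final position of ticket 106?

314 hashes to 1; slot 1 is free → place at 1.
311 hashes to 8; slot 8 is free → place at 8.
952 hashes to 3; slot 3 is free → place at 3.
951 hashes to 1, h2=4; 1 taken → place at 5.
412 hashes to 2; slot 2 is free → place at 2.
392 hashes to 1, h2=9; 1 taken → place at 10.
313 hashes to 12; slot 12 is free → place at 12.
106 hashes to 1, h2=11; 1,12,10,8 taken → place at 6.
Table: [., 314, 412, 952, ., 951, 106, ., 311, ., 392, ., 313]

6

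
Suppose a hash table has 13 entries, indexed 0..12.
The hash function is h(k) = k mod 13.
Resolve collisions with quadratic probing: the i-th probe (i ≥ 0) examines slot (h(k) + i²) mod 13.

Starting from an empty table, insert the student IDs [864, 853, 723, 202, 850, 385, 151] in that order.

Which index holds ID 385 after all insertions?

864 hashes to 6; slot 6 is free -> place at 6.
853 hashes to 8; slot 8 is free -> place at 8.
723 hashes to 8; 8 taken -> place at 9.
202 hashes to 7; slot 7 is free -> place at 7.
850 hashes to 5; slot 5 is free -> place at 5.
385 hashes to 8; 8,9 taken -> place at 12.
151 hashes to 8; 8,9,12 taken -> place at 4.
Table: [., ., ., ., 151, 850, 864, 202, 853, 723, ., ., 385]

12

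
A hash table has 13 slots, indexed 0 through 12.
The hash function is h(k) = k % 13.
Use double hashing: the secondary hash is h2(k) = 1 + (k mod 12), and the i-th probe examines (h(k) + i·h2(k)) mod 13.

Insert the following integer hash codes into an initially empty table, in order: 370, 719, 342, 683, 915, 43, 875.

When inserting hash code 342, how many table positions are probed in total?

2

Insert 370: h=6, slot 6 empty -> index 6.
Insert 719: h=4, slot 4 empty -> index 4.
Insert 342: h=4, h2=7, slot 4 occupied -> index 11.
Insert 683: h=7, slot 7 empty -> index 7.
Insert 915: h=5, slot 5 empty -> index 5.
Insert 43: h=4, h2=8, slot 4 occupied -> index 12.
Insert 875: h=4, h2=12, slot 4 occupied -> index 3.
Table: [—, —, —, 875, 719, 915, 370, 683, —, —, —, 342, 43]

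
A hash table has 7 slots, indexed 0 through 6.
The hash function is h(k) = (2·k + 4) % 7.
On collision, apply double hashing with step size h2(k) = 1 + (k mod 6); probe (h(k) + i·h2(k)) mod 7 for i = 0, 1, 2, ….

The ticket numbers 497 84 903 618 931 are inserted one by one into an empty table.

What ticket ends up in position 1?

903

497: h=4 => slot 4
84: h=4, h2=1, probe 4,5 => slot 5
903: h=4, h2=4, probe 4,1 => slot 1
618: h=1, h2=1, probe 1,2 => slot 2
931: h=4, h2=2, probe 4,6 => slot 6
Table: [-, 903, 618, -, 497, 84, 931]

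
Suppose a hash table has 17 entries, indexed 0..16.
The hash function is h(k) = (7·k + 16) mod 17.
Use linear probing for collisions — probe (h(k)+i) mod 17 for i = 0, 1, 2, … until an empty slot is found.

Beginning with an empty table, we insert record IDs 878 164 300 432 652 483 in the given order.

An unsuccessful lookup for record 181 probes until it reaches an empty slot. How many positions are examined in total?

4

Insert 878: h=8, slot 8 empty => index 8.
Insert 164: h=8, slot 8 occupied => index 9.
Insert 300: h=8, slots 8,9 occupied => index 10.
Insert 432: h=14, slot 14 empty => index 14.
Insert 652: h=7, slot 7 empty => index 7.
Insert 483: h=14, slot 14 occupied => index 15.
Table: [_, _, _, _, _, _, _, 652, 878, 164, 300, _, _, _, 432, 483, _]
Lookup 181: h=8, probe 8,9,10,11 → slot 11 empty, not found.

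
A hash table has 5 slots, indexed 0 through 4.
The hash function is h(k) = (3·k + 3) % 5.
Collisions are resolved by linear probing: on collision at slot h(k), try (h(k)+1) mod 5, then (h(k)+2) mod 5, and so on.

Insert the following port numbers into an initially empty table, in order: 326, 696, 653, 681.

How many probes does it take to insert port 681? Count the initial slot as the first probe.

4

Insert 326: h=1, slot 1 empty => index 1.
Insert 696: h=1, slot 1 occupied => index 2.
Insert 653: h=2, slot 2 occupied => index 3.
Insert 681: h=1, slots 1,2,3 occupied => index 4.
Table: [_, 326, 696, 653, 681]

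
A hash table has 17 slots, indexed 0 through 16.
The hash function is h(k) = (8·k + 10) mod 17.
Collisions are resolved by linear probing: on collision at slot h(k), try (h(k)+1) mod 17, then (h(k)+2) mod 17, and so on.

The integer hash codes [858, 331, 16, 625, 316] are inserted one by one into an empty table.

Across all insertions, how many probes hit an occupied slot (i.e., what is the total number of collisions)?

Insert 858: h=6, slot 6 empty => index 6.
Insert 331: h=6, slot 6 occupied => index 7.
Insert 16: h=2, slot 2 empty => index 2.
Insert 625: h=12, slot 12 empty => index 12.
Insert 316: h=5, slot 5 empty => index 5.
Table: [—, —, 16, —, —, 316, 858, 331, —, —, —, —, 625, —, —, —, —]

1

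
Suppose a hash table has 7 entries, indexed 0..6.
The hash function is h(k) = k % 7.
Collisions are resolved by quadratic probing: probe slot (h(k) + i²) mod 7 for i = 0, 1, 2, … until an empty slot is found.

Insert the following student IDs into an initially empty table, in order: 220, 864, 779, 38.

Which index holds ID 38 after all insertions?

0

220 hashes to 3; slot 3 is free => place at 3.
864 hashes to 3; 3 taken => place at 4.
779 hashes to 2; slot 2 is free => place at 2.
38 hashes to 3; 3,4 taken => place at 0.
Table: [38, _, 779, 220, 864, _, _]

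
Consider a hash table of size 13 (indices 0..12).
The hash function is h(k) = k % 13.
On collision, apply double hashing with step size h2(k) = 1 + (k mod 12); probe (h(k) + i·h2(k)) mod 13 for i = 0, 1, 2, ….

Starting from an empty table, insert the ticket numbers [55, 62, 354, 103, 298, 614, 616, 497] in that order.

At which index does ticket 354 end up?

55: h=3 → slot 3
62: h=10 → slot 10
354: h=3, h2=7, probe 3,10,4 → slot 4
103: h=12 → slot 12
298: h=12, h2=11, probe 12,10,8 → slot 8
614: h=3, h2=3, probe 3,6 → slot 6
616: h=5 → slot 5
497: h=3, h2=6, probe 3,9 → slot 9
Table: [-, -, -, 55, 354, 616, 614, -, 298, 497, 62, -, 103]

4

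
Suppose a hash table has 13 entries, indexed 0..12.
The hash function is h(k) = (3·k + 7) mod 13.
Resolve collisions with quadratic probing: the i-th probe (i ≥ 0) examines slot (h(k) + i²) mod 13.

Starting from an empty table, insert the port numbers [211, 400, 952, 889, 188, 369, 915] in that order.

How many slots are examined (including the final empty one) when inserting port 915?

Insert 211: h=3, slot 3 empty -> index 3.
Insert 400: h=11, slot 11 empty -> index 11.
Insert 952: h=3, slot 3 occupied -> index 4.
Insert 889: h=9, slot 9 empty -> index 9.
Insert 188: h=12, slot 12 empty -> index 12.
Insert 369: h=9, slot 9 occupied -> index 10.
Insert 915: h=9, slots 9,10 occupied -> index 0.
Table: [915, _, _, 211, 952, _, _, _, _, 889, 369, 400, 188]

3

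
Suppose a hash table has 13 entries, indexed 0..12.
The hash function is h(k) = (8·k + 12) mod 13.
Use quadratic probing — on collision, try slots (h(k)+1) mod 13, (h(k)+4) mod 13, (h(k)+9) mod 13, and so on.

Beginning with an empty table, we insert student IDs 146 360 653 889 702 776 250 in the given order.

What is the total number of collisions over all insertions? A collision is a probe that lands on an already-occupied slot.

146: h=10 -> slot 10
360: h=6 -> slot 6
653: h=10, probe 10,11 -> slot 11
889: h=0 -> slot 0
702: h=12 -> slot 12
776: h=6, probe 6,7 -> slot 7
250: h=10, probe 10,11,1 -> slot 1
Table: [889, 250, _, _, _, _, 360, 776, _, _, 146, 653, 702]

4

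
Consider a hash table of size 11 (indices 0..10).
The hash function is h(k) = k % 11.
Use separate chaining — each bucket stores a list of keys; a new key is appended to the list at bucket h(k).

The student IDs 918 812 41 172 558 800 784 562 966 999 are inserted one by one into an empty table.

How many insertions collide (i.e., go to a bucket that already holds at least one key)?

4

Insert 918: h=5, bucket 5 empty -> new chain.
Insert 812: h=9, bucket 9 empty -> new chain.
Insert 41: h=8, bucket 8 empty -> new chain.
Insert 172: h=7, bucket 7 empty -> new chain.
Insert 558: h=8, bucket 8 nonempty -> append to chain.
Insert 800: h=8, bucket 8 nonempty -> append to chain.
Insert 784: h=3, bucket 3 empty -> new chain.
Insert 562: h=1, bucket 1 empty -> new chain.
Insert 966: h=9, bucket 9 nonempty -> append to chain.
Insert 999: h=9, bucket 9 nonempty -> append to chain.
Final buckets:
0: -
1: 562
2: -
3: 784
4: -
5: 918
6: -
7: 172
8: 41 -> 558 -> 800
9: 812 -> 966 -> 999
10: -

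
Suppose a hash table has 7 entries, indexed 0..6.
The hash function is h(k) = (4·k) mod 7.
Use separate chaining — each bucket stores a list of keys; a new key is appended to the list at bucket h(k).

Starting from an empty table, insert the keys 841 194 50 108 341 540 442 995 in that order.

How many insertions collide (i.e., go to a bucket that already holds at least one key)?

5

841 → bucket 4
194 → bucket 6
50 → bucket 4 (collision)
108 → bucket 5
341 → bucket 6 (collision)
540 → bucket 4 (collision)
442 → bucket 4 (collision)
995 → bucket 4 (collision)
Final buckets:
0: ∅
1: ∅
2: ∅
3: ∅
4: 841 -> 50 -> 540 -> 442 -> 995
5: 108
6: 194 -> 341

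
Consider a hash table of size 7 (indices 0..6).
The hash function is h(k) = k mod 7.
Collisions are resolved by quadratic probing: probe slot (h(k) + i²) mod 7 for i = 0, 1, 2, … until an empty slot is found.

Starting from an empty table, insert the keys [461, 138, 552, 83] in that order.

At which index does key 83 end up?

3

461 hashes to 6; slot 6 is free -> place at 6.
138 hashes to 5; slot 5 is free -> place at 5.
552 hashes to 6; 6 taken -> place at 0.
83 hashes to 6; 6,0 taken -> place at 3.
Table: [552, ∅, ∅, 83, ∅, 138, 461]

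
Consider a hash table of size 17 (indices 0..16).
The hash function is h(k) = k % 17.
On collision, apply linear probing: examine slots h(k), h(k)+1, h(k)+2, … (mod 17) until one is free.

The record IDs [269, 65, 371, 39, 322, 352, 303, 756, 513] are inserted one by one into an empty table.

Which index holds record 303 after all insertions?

1

Insert 269: h=14, slot 14 empty => index 14.
Insert 65: h=14, slot 14 occupied => index 15.
Insert 371: h=14, slots 14,15 occupied => index 16.
Insert 39: h=5, slot 5 empty => index 5.
Insert 322: h=16, slot 16 occupied => index 0.
Insert 352: h=12, slot 12 empty => index 12.
Insert 303: h=14, slots 14,15,16,0 occupied => index 1.
Insert 756: h=8, slot 8 empty => index 8.
Insert 513: h=3, slot 3 empty => index 3.
Table: [322, 303, ., 513, ., 39, ., ., 756, ., ., ., 352, ., 269, 65, 371]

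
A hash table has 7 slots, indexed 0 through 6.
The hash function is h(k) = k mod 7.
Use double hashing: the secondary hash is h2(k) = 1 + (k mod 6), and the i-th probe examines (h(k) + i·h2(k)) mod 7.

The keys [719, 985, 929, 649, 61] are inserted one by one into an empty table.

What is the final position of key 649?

719 hashes to 5; slot 5 is free -> place at 5.
985 hashes to 5, h2=2; 5 taken -> place at 0.
929 hashes to 5, h2=6; 5 taken -> place at 4.
649 hashes to 5, h2=2; 5,0 taken -> place at 2.
61 hashes to 5, h2=2; 5,0,2,4 taken -> place at 6.
Table: [985, —, 649, —, 929, 719, 61]

2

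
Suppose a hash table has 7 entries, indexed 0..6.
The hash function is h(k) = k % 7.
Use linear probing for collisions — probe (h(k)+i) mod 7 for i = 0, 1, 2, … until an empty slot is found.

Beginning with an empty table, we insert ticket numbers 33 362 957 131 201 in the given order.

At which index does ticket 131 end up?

1

Insert 33: h=5, slot 5 empty => index 5.
Insert 362: h=5, slot 5 occupied => index 6.
Insert 957: h=5, slots 5,6 occupied => index 0.
Insert 131: h=5, slots 5,6,0 occupied => index 1.
Insert 201: h=5, slots 5,6,0,1 occupied => index 2.
Table: [957, 131, 201, ., ., 33, 362]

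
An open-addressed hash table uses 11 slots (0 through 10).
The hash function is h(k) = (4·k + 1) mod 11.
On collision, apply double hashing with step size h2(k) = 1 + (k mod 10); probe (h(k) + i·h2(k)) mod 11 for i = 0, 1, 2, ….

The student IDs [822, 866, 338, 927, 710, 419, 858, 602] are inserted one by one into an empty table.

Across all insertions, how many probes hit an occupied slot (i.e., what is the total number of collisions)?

822: h=0 => slot 0
866: h=0, h2=7, probe 0,7 => slot 7
338: h=0, h2=9, probe 0,9 => slot 9
927: h=2 => slot 2
710: h=3 => slot 3
419: h=5 => slot 5
858: h=1 => slot 1
602: h=0, h2=3, probe 0,3,6 => slot 6
Table: [822, 858, 927, 710, ., 419, 602, 866, ., 338, .]

4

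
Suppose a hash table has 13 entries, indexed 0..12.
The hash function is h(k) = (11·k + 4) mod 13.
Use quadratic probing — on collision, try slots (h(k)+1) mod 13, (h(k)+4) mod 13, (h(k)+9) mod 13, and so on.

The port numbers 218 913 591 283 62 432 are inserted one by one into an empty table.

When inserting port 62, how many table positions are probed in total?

4

218: h=10 → slot 10
913: h=11 → slot 11
591: h=5 → slot 5
283: h=10, probe 10,11,1 → slot 1
62: h=10, probe 10,11,1,6 → slot 6
432: h=11, probe 11,12 → slot 12
Table: [-, 283, -, -, -, 591, 62, -, -, -, 218, 913, 432]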